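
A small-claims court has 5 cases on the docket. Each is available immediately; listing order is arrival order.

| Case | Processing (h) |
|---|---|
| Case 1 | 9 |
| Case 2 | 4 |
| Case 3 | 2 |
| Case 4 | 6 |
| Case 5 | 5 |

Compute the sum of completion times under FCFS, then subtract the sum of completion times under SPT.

22

FIFO (arrival order): Case 1 Case 2 Case 3 Case 4 Case 5.
Case 1: 0→9
Case 2: 9→13
Case 3: 13→15
Case 4: 15→21
Case 5: 21→26
Sum = 9+13+15+21+26 = 84.
SPT (increasing processing time): Case 3 Case 2 Case 5 Case 4 Case 1.
Case 3: 0→2
Case 2: 2→6
Case 5: 6→11
Case 4: 11→17
Case 1: 17→26
Sum = 2+6+11+17+26 = 62.
Difference = 84 − 62 = 22.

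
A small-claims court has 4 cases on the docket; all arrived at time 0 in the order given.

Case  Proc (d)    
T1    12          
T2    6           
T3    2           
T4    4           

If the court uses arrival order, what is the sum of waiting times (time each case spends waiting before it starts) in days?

FIFO (arrival order): T1 T2 T3 T4.
T1: waits 0, runs 0→12
T2: waits 12, runs 12→18
T3: waits 18, runs 18→20
T4: waits 20, runs 20→24
Sum = 0+12+18+20 = 50.

50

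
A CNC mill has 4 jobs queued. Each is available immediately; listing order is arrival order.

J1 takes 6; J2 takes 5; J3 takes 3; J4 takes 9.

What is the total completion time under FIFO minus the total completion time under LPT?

FIFO (arrival order): J1 J2 J3 J4.
J1: 0→6
J2: 6→11
J3: 11→14
J4: 14→23
Sum = 6+11+14+23 = 54.
LPT (decreasing processing time): J4 J1 J2 J3.
J4: 0→9
J1: 9→15
J2: 15→20
J3: 20→23
Sum = 9+15+20+23 = 67.
Difference = 54 − 67 = -13.

-13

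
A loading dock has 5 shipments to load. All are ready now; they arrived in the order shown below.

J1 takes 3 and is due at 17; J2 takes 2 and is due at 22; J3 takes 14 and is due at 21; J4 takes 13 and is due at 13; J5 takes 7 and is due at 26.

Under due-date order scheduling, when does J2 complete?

32

EDD (increasing due date): J4 J1 J3 J2 J5.
J4: 0→13
J1: 13→16
J3: 16→30
J2: 30→32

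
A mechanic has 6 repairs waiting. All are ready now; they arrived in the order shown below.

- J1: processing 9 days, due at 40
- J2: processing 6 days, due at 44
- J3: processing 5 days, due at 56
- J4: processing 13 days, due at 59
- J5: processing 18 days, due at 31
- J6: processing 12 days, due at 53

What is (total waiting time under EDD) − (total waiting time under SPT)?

60

EDD (increasing due date): J5 J1 J2 J6 J3 J4.
J5: waits 0, runs 0→18
J1: waits 18, runs 18→27
J2: waits 27, runs 27→33
J6: waits 33, runs 33→45
J3: waits 45, runs 45→50
J4: waits 50, runs 50→63
Sum = 0+18+27+33+45+50 = 173.
SPT (increasing processing time): J3 J2 J1 J6 J4 J5.
J3: waits 0, runs 0→5
J2: waits 5, runs 5→11
J1: waits 11, runs 11→20
J6: waits 20, runs 20→32
J4: waits 32, runs 32→45
J5: waits 45, runs 45→63
Sum = 0+5+11+20+32+45 = 113.
Difference = 173 − 113 = 60.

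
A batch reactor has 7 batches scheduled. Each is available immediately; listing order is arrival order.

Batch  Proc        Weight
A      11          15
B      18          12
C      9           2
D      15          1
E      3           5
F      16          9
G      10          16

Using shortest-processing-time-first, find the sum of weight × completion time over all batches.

SPT (increasing processing time): E C G A D F B.
E: finishes 3, weight 5, w·C = 15
C: finishes 12, weight 2, w·C = 24
G: finishes 22, weight 16, w·C = 352
A: finishes 33, weight 15, w·C = 495
D: finishes 48, weight 1, w·C = 48
F: finishes 64, weight 9, w·C = 576
B: finishes 82, weight 12, w·C = 984
Sum = 15+24+352+495+48+576+984 = 2494.

2494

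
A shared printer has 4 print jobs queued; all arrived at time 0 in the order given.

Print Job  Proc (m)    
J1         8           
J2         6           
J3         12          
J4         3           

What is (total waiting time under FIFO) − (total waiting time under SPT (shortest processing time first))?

FIFO (arrival order): J1 J2 J3 J4.
J1: waits 0, runs 0→8
J2: waits 8, runs 8→14
J3: waits 14, runs 14→26
J4: waits 26, runs 26→29
Sum = 0+8+14+26 = 48.
SPT (increasing processing time): J4 J2 J1 J3.
J4: waits 0, runs 0→3
J2: waits 3, runs 3→9
J1: waits 9, runs 9→17
J3: waits 17, runs 17→29
Sum = 0+3+9+17 = 29.
Difference = 48 − 29 = 19.

19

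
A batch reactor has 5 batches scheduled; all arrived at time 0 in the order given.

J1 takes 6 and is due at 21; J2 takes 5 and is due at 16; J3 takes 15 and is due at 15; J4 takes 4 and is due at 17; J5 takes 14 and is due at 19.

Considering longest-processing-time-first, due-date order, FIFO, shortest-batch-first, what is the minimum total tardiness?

LPT (decreasing processing time): J3 J5 J1 J2 J4.
J3: 0→15, due 15, tardiness 0
J5: 15→29, due 19, tardiness 10
J1: 29→35, due 21, tardiness 14
J2: 35→40, due 16, tardiness 24
J4: 40→44, due 17, tardiness 27
Sum = 0+10+14+24+27 = 75.
EDD (increasing due date): J3 J2 J4 J5 J1.
J3: 0→15, due 15, tardiness 0
J2: 15→20, due 16, tardiness 4
J4: 20→24, due 17, tardiness 7
J5: 24→38, due 19, tardiness 19
J1: 38→44, due 21, tardiness 23
Sum = 0+4+7+19+23 = 53.
FIFO (arrival order): J1 J2 J3 J4 J5.
J1: 0→6, due 21, tardiness 0
J2: 6→11, due 16, tardiness 0
J3: 11→26, due 15, tardiness 11
J4: 26→30, due 17, tardiness 13
J5: 30→44, due 19, tardiness 25
Sum = 0+0+11+13+25 = 49.
SPT (increasing processing time): J4 J2 J1 J5 J3.
J4: 0→4, due 17, tardiness 0
J2: 4→9, due 16, tardiness 0
J1: 9→15, due 21, tardiness 0
J5: 15→29, due 19, tardiness 10
J3: 29→44, due 15, tardiness 29
Sum = 0+0+0+10+29 = 39.
LPT 75, EDD 53, FIFO 49, SPT 39 → minimum 39.

39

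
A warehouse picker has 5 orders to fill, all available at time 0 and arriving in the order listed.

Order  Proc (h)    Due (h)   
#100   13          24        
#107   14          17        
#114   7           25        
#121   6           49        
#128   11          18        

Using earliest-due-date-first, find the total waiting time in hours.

122

EDD (increasing due date): #107 #128 #100 #114 #121.
#107: waits 0, runs 0→14
#128: waits 14, runs 14→25
#100: waits 25, runs 25→38
#114: waits 38, runs 38→45
#121: waits 45, runs 45→51
Sum = 0+14+25+38+45 = 122.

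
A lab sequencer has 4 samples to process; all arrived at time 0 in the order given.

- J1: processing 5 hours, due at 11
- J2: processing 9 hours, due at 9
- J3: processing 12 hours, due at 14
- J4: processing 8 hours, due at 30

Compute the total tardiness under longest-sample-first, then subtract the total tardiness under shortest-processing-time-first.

LPT (decreasing processing time): J3 J2 J4 J1.
J3: 0→12, due 14, tardiness 0
J2: 12→21, due 9, tardiness 12
J4: 21→29, due 30, tardiness 0
J1: 29→34, due 11, tardiness 23
Sum = 0+12+0+23 = 35.
SPT (increasing processing time): J1 J4 J2 J3.
J1: 0→5, due 11, tardiness 0
J4: 5→13, due 30, tardiness 0
J2: 13→22, due 9, tardiness 13
J3: 22→34, due 14, tardiness 20
Sum = 0+0+13+20 = 33.
Difference = 35 − 33 = 2.

2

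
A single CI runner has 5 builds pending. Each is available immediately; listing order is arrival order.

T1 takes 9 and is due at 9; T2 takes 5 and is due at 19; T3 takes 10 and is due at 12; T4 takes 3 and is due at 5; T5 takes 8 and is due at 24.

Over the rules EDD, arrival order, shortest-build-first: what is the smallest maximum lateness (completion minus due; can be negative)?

EDD (increasing due date): T4 T1 T3 T2 T5.
T4: 0→3, due 5, lateness -2
T1: 3→12, due 9, lateness 3
T3: 12→22, due 12, lateness 10
T2: 22→27, due 19, lateness 8
T5: 27→35, due 24, lateness 11
Maximum = 11.
FIFO (arrival order): T1 T2 T3 T4 T5.
T1: 0→9, due 9, lateness 0
T2: 9→14, due 19, lateness -5
T3: 14→24, due 12, lateness 12
T4: 24→27, due 5, lateness 22
T5: 27→35, due 24, lateness 11
Maximum = 22.
SPT (increasing processing time): T4 T2 T5 T1 T3.
T4: 0→3, due 5, lateness -2
T2: 3→8, due 19, lateness -11
T5: 8→16, due 24, lateness -8
T1: 16→25, due 9, lateness 16
T3: 25→35, due 12, lateness 23
Maximum = 23.
EDD 11, FIFO 22, SPT 23 → minimum 11.

11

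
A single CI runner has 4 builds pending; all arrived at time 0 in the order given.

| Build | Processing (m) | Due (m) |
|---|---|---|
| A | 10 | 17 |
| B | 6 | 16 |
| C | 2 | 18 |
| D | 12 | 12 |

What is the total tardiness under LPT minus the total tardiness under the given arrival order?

LPT (decreasing processing time): D A B C.
D: 0→12, due 12, tardiness 0
A: 12→22, due 17, tardiness 5
B: 22→28, due 16, tardiness 12
C: 28→30, due 18, tardiness 12
Sum = 0+5+12+12 = 29.
FIFO (arrival order): A B C D.
A: 0→10, due 17, tardiness 0
B: 10→16, due 16, tardiness 0
C: 16→18, due 18, tardiness 0
D: 18→30, due 12, tardiness 18
Sum = 0+0+0+18 = 18.
Difference = 29 − 18 = 11.

11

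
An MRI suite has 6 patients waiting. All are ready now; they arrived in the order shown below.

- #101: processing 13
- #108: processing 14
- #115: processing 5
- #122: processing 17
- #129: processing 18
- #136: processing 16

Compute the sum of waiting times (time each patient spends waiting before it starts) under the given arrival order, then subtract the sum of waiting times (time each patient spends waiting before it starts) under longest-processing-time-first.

FIFO (arrival order): #101 #108 #115 #122 #129 #136.
#101: waits 0, runs 0→13
#108: waits 13, runs 13→27
#115: waits 27, runs 27→32
#122: waits 32, runs 32→49
#129: waits 49, runs 49→67
#136: waits 67, runs 67→83
Sum = 0+13+27+32+49+67 = 188.
LPT (decreasing processing time): #129 #122 #136 #108 #101 #115.
#129: waits 0, runs 0→18
#122: waits 18, runs 18→35
#136: waits 35, runs 35→51
#108: waits 51, runs 51→65
#101: waits 65, runs 65→78
#115: waits 78, runs 78→83
Sum = 0+18+35+51+65+78 = 247.
Difference = 188 − 247 = -59.

-59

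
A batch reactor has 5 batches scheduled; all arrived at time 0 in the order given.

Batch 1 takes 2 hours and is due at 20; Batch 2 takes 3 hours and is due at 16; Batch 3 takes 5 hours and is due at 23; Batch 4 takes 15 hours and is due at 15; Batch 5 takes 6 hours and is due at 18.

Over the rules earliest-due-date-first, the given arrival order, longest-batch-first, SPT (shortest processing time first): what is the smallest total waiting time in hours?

EDD (increasing due date): Batch 4 Batch 2 Batch 5 Batch 1 Batch 3.
Batch 4: waits 0, runs 0→15
Batch 2: waits 15, runs 15→18
Batch 5: waits 18, runs 18→24
Batch 1: waits 24, runs 24→26
Batch 3: waits 26, runs 26→31
Sum = 0+15+18+24+26 = 83.
FIFO (arrival order): Batch 1 Batch 2 Batch 3 Batch 4 Batch 5.
Batch 1: waits 0, runs 0→2
Batch 2: waits 2, runs 2→5
Batch 3: waits 5, runs 5→10
Batch 4: waits 10, runs 10→25
Batch 5: waits 25, runs 25→31
Sum = 0+2+5+10+25 = 42.
LPT (decreasing processing time): Batch 4 Batch 5 Batch 3 Batch 2 Batch 1.
Batch 4: waits 0, runs 0→15
Batch 5: waits 15, runs 15→21
Batch 3: waits 21, runs 21→26
Batch 2: waits 26, runs 26→29
Batch 1: waits 29, runs 29→31
Sum = 0+15+21+26+29 = 91.
SPT (increasing processing time): Batch 1 Batch 2 Batch 3 Batch 5 Batch 4.
Batch 1: waits 0, runs 0→2
Batch 2: waits 2, runs 2→5
Batch 3: waits 5, runs 5→10
Batch 5: waits 10, runs 10→16
Batch 4: waits 16, runs 16→31
Sum = 0+2+5+10+16 = 33.
EDD 83, FIFO 42, LPT 91, SPT 33 → minimum 33.

33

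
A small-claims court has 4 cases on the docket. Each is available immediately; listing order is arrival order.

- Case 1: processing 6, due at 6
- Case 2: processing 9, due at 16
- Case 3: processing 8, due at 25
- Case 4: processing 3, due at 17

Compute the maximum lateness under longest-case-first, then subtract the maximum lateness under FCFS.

LPT (decreasing processing time): Case 2 Case 3 Case 1 Case 4.
Case 2: 0→9, due 16, lateness -7
Case 3: 9→17, due 25, lateness -8
Case 1: 17→23, due 6, lateness 17
Case 4: 23→26, due 17, lateness 9
Maximum = 17.
FIFO (arrival order): Case 1 Case 2 Case 3 Case 4.
Case 1: 0→6, due 6, lateness 0
Case 2: 6→15, due 16, lateness -1
Case 3: 15→23, due 25, lateness -2
Case 4: 23→26, due 17, lateness 9
Maximum = 9.
Difference = 17 − 9 = 8.

8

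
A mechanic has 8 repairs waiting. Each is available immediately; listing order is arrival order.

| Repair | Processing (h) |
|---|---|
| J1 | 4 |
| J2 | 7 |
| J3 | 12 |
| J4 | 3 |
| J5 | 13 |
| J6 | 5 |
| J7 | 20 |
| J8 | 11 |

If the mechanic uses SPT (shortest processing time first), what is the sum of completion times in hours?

SPT (increasing processing time): J4 J1 J6 J2 J8 J3 J5 J7.
J4: 0→3
J1: 3→7
J6: 7→12
J2: 12→19
J8: 19→30
J3: 30→42
J5: 42→55
J7: 55→75
Sum = 3+7+12+19+30+42+55+75 = 243.

243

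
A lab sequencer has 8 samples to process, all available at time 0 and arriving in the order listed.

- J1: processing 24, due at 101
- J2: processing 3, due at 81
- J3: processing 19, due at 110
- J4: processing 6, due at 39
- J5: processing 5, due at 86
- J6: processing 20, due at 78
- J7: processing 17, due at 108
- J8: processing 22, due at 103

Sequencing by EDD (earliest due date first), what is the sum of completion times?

446

EDD (increasing due date): J4 J6 J2 J5 J1 J8 J7 J3.
J4: 0→6
J6: 6→26
J2: 26→29
J5: 29→34
J1: 34→58
J8: 58→80
J7: 80→97
J3: 97→116
Sum = 6+26+29+34+58+80+97+116 = 446.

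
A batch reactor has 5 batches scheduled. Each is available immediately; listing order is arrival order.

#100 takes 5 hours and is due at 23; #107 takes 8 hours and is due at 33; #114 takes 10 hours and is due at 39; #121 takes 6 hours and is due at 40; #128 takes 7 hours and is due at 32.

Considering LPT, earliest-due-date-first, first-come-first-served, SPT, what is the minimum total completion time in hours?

96

LPT (decreasing processing time): #114 #107 #128 #121 #100.
#114: 0→10
#107: 10→18
#128: 18→25
#121: 25→31
#100: 31→36
Sum = 10+18+25+31+36 = 120.
EDD (increasing due date): #100 #128 #107 #114 #121.
#100: 0→5
#128: 5→12
#107: 12→20
#114: 20→30
#121: 30→36
Sum = 5+12+20+30+36 = 103.
FIFO (arrival order): #100 #107 #114 #121 #128.
#100: 0→5
#107: 5→13
#114: 13→23
#121: 23→29
#128: 29→36
Sum = 5+13+23+29+36 = 106.
SPT (increasing processing time): #100 #121 #128 #107 #114.
#100: 0→5
#121: 5→11
#128: 11→18
#107: 18→26
#114: 26→36
Sum = 5+11+18+26+36 = 96.
LPT 120, EDD 103, FIFO 106, SPT 96 → minimum 96.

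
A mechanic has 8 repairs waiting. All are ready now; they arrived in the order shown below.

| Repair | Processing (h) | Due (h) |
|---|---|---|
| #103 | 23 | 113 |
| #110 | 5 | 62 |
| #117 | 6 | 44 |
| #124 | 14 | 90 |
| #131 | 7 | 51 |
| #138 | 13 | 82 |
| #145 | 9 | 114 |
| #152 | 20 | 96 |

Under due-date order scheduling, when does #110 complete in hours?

EDD (increasing due date): #117 #131 #110 #138 #124 #152 #103 #145.
#117: 0→6
#131: 6→13
#110: 13→18

18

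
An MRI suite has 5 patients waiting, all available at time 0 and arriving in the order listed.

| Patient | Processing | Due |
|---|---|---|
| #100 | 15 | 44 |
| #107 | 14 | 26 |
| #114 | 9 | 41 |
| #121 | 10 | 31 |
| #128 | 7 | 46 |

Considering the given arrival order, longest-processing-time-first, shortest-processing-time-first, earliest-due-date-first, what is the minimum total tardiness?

13

FIFO (arrival order): #100 #107 #114 #121 #128.
#100: 0→15, due 44, tardiness 0
#107: 15→29, due 26, tardiness 3
#114: 29→38, due 41, tardiness 0
#121: 38→48, due 31, tardiness 17
#128: 48→55, due 46, tardiness 9
Sum = 0+3+0+17+9 = 29.
LPT (decreasing processing time): #100 #107 #121 #114 #128.
#100: 0→15, due 44, tardiness 0
#107: 15→29, due 26, tardiness 3
#121: 29→39, due 31, tardiness 8
#114: 39→48, due 41, tardiness 7
#128: 48→55, due 46, tardiness 9
Sum = 0+3+8+7+9 = 27.
SPT (increasing processing time): #128 #114 #121 #107 #100.
#128: 0→7, due 46, tardiness 0
#114: 7→16, due 41, tardiness 0
#121: 16→26, due 31, tardiness 0
#107: 26→40, due 26, tardiness 14
#100: 40→55, due 44, tardiness 11
Sum = 0+0+0+14+11 = 25.
EDD (increasing due date): #107 #121 #114 #100 #128.
#107: 0→14, due 26, tardiness 0
#121: 14→24, due 31, tardiness 0
#114: 24→33, due 41, tardiness 0
#100: 33→48, due 44, tardiness 4
#128: 48→55, due 46, tardiness 9
Sum = 0+0+0+4+9 = 13.
FIFO 29, LPT 27, SPT 25, EDD 13 → minimum 13.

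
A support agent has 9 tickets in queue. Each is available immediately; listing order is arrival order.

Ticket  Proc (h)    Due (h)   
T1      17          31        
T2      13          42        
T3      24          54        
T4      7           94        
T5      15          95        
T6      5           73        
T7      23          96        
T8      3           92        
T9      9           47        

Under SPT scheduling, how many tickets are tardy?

2

SPT (increasing processing time): T8 T6 T4 T9 T2 T5 T1 T7 T3.
T8: 0→3, due 92, tardiness 0
T6: 3→8, due 73, tardiness 0
T4: 8→15, due 94, tardiness 0
T9: 15→24, due 47, tardiness 0
T2: 24→37, due 42, tardiness 0
T5: 37→52, due 95, tardiness 0
T1: 52→69, due 31, tardiness 38
T7: 69→92, due 96, tardiness 0
T3: 92→116, due 54, tardiness 62
Late tickets: 2.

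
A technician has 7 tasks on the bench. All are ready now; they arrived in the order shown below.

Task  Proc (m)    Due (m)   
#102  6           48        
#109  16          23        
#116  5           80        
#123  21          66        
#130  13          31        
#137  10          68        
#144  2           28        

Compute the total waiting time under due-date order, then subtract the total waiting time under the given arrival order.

EDD (increasing due date): #109 #144 #130 #102 #123 #137 #116.
#109: waits 0, runs 0→16
#144: waits 16, runs 16→18
#130: waits 18, runs 18→31
#102: waits 31, runs 31→37
#123: waits 37, runs 37→58
#137: waits 58, runs 58→68
#116: waits 68, runs 68→73
Sum = 0+16+18+31+37+58+68 = 228.
FIFO (arrival order): #102 #109 #116 #123 #130 #137 #144.
#102: waits 0, runs 0→6
#109: waits 6, runs 6→22
#116: waits 22, runs 22→27
#123: waits 27, runs 27→48
#130: waits 48, runs 48→61
#137: waits 61, runs 61→71
#144: waits 71, runs 71→73
Sum = 0+6+22+27+48+61+71 = 235.
Difference = 228 − 235 = -7.

-7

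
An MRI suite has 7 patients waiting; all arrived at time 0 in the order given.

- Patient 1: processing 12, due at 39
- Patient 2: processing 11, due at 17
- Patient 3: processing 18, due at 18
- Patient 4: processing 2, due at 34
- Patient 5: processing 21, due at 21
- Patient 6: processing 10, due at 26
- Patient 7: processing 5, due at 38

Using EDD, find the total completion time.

358

EDD (increasing due date): Patient 2 Patient 3 Patient 5 Patient 6 Patient 4 Patient 7 Patient 1.
Patient 2: 0→11
Patient 3: 11→29
Patient 5: 29→50
Patient 6: 50→60
Patient 4: 60→62
Patient 7: 62→67
Patient 1: 67→79
Sum = 11+29+50+60+62+67+79 = 358.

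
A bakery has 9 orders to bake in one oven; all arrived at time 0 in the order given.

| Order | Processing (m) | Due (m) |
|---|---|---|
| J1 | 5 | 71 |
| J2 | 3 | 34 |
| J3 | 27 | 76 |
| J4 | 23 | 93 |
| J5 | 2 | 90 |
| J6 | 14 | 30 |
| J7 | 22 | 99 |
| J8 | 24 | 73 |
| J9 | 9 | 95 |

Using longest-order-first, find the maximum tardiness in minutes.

93

LPT (decreasing processing time): J3 J8 J4 J7 J6 J9 J1 J2 J5.
J3: 0→27, due 76, tardiness 0
J8: 27→51, due 73, tardiness 0
J4: 51→74, due 93, tardiness 0
J7: 74→96, due 99, tardiness 0
J6: 96→110, due 30, tardiness 80
J9: 110→119, due 95, tardiness 24
J1: 119→124, due 71, tardiness 53
J2: 124→127, due 34, tardiness 93
J5: 127→129, due 90, tardiness 39
Maximum = 93.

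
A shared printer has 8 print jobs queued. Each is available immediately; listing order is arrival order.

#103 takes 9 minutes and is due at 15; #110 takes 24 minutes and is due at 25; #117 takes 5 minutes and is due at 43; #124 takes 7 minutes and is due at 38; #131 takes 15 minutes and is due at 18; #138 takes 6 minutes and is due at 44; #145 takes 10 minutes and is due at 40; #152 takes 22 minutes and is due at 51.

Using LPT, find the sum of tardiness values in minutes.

LPT (decreasing processing time): #110 #152 #131 #145 #103 #124 #138 #117.
#110: 0→24, due 25, tardiness 0
#152: 24→46, due 51, tardiness 0
#131: 46→61, due 18, tardiness 43
#145: 61→71, due 40, tardiness 31
#103: 71→80, due 15, tardiness 65
#124: 80→87, due 38, tardiness 49
#138: 87→93, due 44, tardiness 49
#117: 93→98, due 43, tardiness 55
Sum = 0+0+43+31+65+49+49+55 = 292.

292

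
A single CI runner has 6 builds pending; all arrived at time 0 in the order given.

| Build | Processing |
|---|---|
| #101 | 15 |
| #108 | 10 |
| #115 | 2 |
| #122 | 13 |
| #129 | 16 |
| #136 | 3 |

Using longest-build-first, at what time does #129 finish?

LPT (decreasing processing time): #129 #101 #122 #108 #136 #115.
#129: 0→16

16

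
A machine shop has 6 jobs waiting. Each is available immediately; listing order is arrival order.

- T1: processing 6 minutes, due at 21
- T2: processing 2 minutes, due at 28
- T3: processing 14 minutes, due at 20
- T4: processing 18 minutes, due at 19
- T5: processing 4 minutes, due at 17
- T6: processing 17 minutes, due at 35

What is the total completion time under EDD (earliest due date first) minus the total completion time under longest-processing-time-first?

EDD (increasing due date): T5 T4 T3 T1 T2 T6.
T5: 0→4
T4: 4→22
T3: 22→36
T1: 36→42
T2: 42→44
T6: 44→61
Sum = 4+22+36+42+44+61 = 209.
LPT (decreasing processing time): T4 T6 T3 T1 T5 T2.
T4: 0→18
T6: 18→35
T3: 35→49
T1: 49→55
T5: 55→59
T2: 59→61
Sum = 18+35+49+55+59+61 = 277.
Difference = 209 − 277 = -68.

-68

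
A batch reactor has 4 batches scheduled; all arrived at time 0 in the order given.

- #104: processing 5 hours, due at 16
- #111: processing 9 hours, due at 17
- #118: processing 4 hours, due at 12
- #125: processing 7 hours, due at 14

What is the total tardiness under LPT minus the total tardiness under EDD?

LPT (decreasing processing time): #111 #125 #104 #118.
#111: 0→9, due 17, tardiness 0
#125: 9→16, due 14, tardiness 2
#104: 16→21, due 16, tardiness 5
#118: 21→25, due 12, tardiness 13
Sum = 0+2+5+13 = 20.
EDD (increasing due date): #118 #125 #104 #111.
#118: 0→4, due 12, tardiness 0
#125: 4→11, due 14, tardiness 0
#104: 11→16, due 16, tardiness 0
#111: 16→25, due 17, tardiness 8
Sum = 0+0+0+8 = 8.
Difference = 20 − 8 = 12.

12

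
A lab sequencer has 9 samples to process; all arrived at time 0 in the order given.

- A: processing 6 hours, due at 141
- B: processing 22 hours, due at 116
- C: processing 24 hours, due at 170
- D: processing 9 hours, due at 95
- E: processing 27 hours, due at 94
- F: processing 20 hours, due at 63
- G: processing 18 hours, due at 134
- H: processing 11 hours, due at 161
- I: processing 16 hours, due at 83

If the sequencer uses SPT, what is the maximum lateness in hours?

59

SPT (increasing processing time): A D H I G F B C E.
A: 0→6, due 141, lateness -135
D: 6→15, due 95, lateness -80
H: 15→26, due 161, lateness -135
I: 26→42, due 83, lateness -41
G: 42→60, due 134, lateness -74
F: 60→80, due 63, lateness 17
B: 80→102, due 116, lateness -14
C: 102→126, due 170, lateness -44
E: 126→153, due 94, lateness 59
Maximum = 59.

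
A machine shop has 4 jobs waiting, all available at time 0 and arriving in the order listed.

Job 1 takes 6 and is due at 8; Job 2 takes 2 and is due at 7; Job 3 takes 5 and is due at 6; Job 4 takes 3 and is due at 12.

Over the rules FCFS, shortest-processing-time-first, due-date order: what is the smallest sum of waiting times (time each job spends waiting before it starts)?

FIFO (arrival order): Job 1 Job 2 Job 3 Job 4.
Job 1: waits 0, runs 0→6
Job 2: waits 6, runs 6→8
Job 3: waits 8, runs 8→13
Job 4: waits 13, runs 13→16
Sum = 0+6+8+13 = 27.
SPT (increasing processing time): Job 2 Job 4 Job 3 Job 1.
Job 2: waits 0, runs 0→2
Job 4: waits 2, runs 2→5
Job 3: waits 5, runs 5→10
Job 1: waits 10, runs 10→16
Sum = 0+2+5+10 = 17.
EDD (increasing due date): Job 3 Job 2 Job 1 Job 4.
Job 3: waits 0, runs 0→5
Job 2: waits 5, runs 5→7
Job 1: waits 7, runs 7→13
Job 4: waits 13, runs 13→16
Sum = 0+5+7+13 = 25.
FIFO 27, SPT 17, EDD 25 → minimum 17.

17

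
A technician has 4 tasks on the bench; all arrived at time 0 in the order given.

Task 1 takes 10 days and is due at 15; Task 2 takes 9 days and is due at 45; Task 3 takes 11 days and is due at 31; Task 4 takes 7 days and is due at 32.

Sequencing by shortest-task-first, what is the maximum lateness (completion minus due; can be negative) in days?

11

SPT (increasing processing time): Task 4 Task 2 Task 1 Task 3.
Task 4: 0→7, due 32, lateness -25
Task 2: 7→16, due 45, lateness -29
Task 1: 16→26, due 15, lateness 11
Task 3: 26→37, due 31, lateness 6
Maximum = 11.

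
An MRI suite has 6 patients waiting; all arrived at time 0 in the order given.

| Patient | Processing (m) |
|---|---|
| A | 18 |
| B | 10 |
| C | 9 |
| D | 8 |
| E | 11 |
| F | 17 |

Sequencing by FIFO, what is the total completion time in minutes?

FIFO (arrival order): A B C D E F.
A: 0→18
B: 18→28
C: 28→37
D: 37→45
E: 45→56
F: 56→73
Sum = 18+28+37+45+56+73 = 257.

257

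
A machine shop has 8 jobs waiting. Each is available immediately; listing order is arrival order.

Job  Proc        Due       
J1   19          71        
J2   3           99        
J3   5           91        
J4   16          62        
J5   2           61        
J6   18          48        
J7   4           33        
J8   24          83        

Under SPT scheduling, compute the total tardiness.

8

SPT (increasing processing time): J5 J2 J7 J3 J4 J6 J1 J8.
J5: 0→2, due 61, tardiness 0
J2: 2→5, due 99, tardiness 0
J7: 5→9, due 33, tardiness 0
J3: 9→14, due 91, tardiness 0
J4: 14→30, due 62, tardiness 0
J6: 30→48, due 48, tardiness 0
J1: 48→67, due 71, tardiness 0
J8: 67→91, due 83, tardiness 8
Sum = 0+0+0+0+0+0+0+8 = 8.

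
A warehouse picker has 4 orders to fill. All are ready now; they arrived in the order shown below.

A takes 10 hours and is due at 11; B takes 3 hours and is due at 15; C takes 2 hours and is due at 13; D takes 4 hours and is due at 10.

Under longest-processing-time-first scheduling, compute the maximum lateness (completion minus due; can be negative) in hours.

6

LPT (decreasing processing time): A D B C.
A: 0→10, due 11, lateness -1
D: 10→14, due 10, lateness 4
B: 14→17, due 15, lateness 2
C: 17→19, due 13, lateness 6
Maximum = 6.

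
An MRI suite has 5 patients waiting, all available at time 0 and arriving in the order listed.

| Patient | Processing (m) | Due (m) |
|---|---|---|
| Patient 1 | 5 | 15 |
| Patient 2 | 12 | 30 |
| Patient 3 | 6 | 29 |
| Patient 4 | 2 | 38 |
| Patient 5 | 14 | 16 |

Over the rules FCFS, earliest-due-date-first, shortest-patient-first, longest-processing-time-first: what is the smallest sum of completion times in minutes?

FIFO (arrival order): Patient 1 Patient 2 Patient 3 Patient 4 Patient 5.
Patient 1: 0→5
Patient 2: 5→17
Patient 3: 17→23
Patient 4: 23→25
Patient 5: 25→39
Sum = 5+17+23+25+39 = 109.
EDD (increasing due date): Patient 1 Patient 5 Patient 3 Patient 2 Patient 4.
Patient 1: 0→5
Patient 5: 5→19
Patient 3: 19→25
Patient 2: 25→37
Patient 4: 37→39
Sum = 5+19+25+37+39 = 125.
SPT (increasing processing time): Patient 4 Patient 1 Patient 3 Patient 2 Patient 5.
Patient 4: 0→2
Patient 1: 2→7
Patient 3: 7→13
Patient 2: 13→25
Patient 5: 25→39
Sum = 2+7+13+25+39 = 86.
LPT (decreasing processing time): Patient 5 Patient 2 Patient 3 Patient 1 Patient 4.
Patient 5: 0→14
Patient 2: 14→26
Patient 3: 26→32
Patient 1: 32→37
Patient 4: 37→39
Sum = 14+26+32+37+39 = 148.
FIFO 109, EDD 125, SPT 86, LPT 148 → minimum 86.

86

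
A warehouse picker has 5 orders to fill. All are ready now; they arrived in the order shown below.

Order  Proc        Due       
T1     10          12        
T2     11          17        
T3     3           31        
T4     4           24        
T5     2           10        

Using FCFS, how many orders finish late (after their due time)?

FIFO (arrival order): T1 T2 T3 T4 T5.
T1: 0→10, due 12, tardiness 0
T2: 10→21, due 17, tardiness 4
T3: 21→24, due 31, tardiness 0
T4: 24→28, due 24, tardiness 4
T5: 28→30, due 10, tardiness 20
Late orders: 3.

3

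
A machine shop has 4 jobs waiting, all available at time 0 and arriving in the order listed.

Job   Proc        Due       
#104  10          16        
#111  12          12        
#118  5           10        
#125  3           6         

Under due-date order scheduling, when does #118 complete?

EDD (increasing due date): #125 #118 #111 #104.
#125: 0→3
#118: 3→8

8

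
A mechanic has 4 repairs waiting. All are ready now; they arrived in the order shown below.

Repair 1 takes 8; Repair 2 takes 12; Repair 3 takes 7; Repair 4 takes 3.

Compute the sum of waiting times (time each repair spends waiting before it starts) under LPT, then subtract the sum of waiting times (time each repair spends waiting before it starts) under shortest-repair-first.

28

LPT (decreasing processing time): Repair 2 Repair 1 Repair 3 Repair 4.
Repair 2: waits 0, runs 0→12
Repair 1: waits 12, runs 12→20
Repair 3: waits 20, runs 20→27
Repair 4: waits 27, runs 27→30
Sum = 0+12+20+27 = 59.
SPT (increasing processing time): Repair 4 Repair 3 Repair 1 Repair 2.
Repair 4: waits 0, runs 0→3
Repair 3: waits 3, runs 3→10
Repair 1: waits 10, runs 10→18
Repair 2: waits 18, runs 18→30
Sum = 0+3+10+18 = 31.
Difference = 59 − 31 = 28.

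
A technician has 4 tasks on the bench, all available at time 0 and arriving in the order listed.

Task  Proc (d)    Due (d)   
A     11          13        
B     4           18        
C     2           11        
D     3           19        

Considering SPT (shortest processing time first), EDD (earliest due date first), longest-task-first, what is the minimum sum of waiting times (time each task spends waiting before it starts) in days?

SPT (increasing processing time): C D B A.
C: waits 0, runs 0→2
D: waits 2, runs 2→5
B: waits 5, runs 5→9
A: waits 9, runs 9→20
Sum = 0+2+5+9 = 16.
EDD (increasing due date): C A B D.
C: waits 0, runs 0→2
A: waits 2, runs 2→13
B: waits 13, runs 13→17
D: waits 17, runs 17→20
Sum = 0+2+13+17 = 32.
LPT (decreasing processing time): A B D C.
A: waits 0, runs 0→11
B: waits 11, runs 11→15
D: waits 15, runs 15→18
C: waits 18, runs 18→20
Sum = 0+11+15+18 = 44.
SPT 16, EDD 32, LPT 44 → minimum 16.

16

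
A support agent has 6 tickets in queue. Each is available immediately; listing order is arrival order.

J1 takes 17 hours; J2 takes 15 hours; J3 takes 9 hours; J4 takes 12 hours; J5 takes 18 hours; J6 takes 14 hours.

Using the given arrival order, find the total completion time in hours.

299

FIFO (arrival order): J1 J2 J3 J4 J5 J6.
J1: 0→17
J2: 17→32
J3: 32→41
J4: 41→53
J5: 53→71
J6: 71→85
Sum = 17+32+41+53+71+85 = 299.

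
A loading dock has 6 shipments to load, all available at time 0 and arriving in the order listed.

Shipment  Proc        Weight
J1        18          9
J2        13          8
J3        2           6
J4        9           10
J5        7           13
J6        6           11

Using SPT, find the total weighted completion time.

1326

SPT (increasing processing time): J3 J6 J5 J4 J2 J1.
J3: finishes 2, weight 6, w·C = 12
J6: finishes 8, weight 11, w·C = 88
J5: finishes 15, weight 13, w·C = 195
J4: finishes 24, weight 10, w·C = 240
J2: finishes 37, weight 8, w·C = 296
J1: finishes 55, weight 9, w·C = 495
Sum = 12+88+195+240+296+495 = 1326.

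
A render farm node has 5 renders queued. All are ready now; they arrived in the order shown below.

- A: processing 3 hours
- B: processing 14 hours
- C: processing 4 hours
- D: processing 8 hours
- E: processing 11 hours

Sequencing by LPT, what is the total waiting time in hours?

109

LPT (decreasing processing time): B E D C A.
B: waits 0, runs 0→14
E: waits 14, runs 14→25
D: waits 25, runs 25→33
C: waits 33, runs 33→37
A: waits 37, runs 37→40
Sum = 0+14+25+33+37 = 109.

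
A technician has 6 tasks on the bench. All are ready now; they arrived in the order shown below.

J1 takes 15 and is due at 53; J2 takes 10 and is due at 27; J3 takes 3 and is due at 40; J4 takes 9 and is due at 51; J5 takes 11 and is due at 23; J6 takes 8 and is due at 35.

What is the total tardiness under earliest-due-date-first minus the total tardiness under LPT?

-43

EDD (increasing due date): J5 J2 J6 J3 J4 J1.
J5: 0→11, due 23, tardiness 0
J2: 11→21, due 27, tardiness 0
J6: 21→29, due 35, tardiness 0
J3: 29→32, due 40, tardiness 0
J4: 32→41, due 51, tardiness 0
J1: 41→56, due 53, tardiness 3
Sum = 0+0+0+0+0+3 = 3.
LPT (decreasing processing time): J1 J5 J2 J4 J6 J3.
J1: 0→15, due 53, tardiness 0
J5: 15→26, due 23, tardiness 3
J2: 26→36, due 27, tardiness 9
J4: 36→45, due 51, tardiness 0
J6: 45→53, due 35, tardiness 18
J3: 53→56, due 40, tardiness 16
Sum = 0+3+9+0+18+16 = 46.
Difference = 3 − 46 = -43.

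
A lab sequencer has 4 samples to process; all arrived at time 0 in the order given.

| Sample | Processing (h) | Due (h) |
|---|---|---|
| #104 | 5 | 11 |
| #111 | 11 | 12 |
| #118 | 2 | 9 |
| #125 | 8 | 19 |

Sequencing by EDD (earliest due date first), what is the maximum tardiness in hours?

7

EDD (increasing due date): #118 #104 #111 #125.
#118: 0→2, due 9, tardiness 0
#104: 2→7, due 11, tardiness 0
#111: 7→18, due 12, tardiness 6
#125: 18→26, due 19, tardiness 7
Maximum = 7.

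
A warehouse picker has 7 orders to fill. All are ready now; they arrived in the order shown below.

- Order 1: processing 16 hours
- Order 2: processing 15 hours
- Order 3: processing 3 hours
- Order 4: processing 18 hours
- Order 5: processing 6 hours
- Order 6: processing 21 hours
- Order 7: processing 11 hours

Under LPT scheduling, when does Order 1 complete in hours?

55

LPT (decreasing processing time): Order 6 Order 4 Order 1 Order 2 Order 7 Order 5 Order 3.
Order 6: 0→21
Order 4: 21→39
Order 1: 39→55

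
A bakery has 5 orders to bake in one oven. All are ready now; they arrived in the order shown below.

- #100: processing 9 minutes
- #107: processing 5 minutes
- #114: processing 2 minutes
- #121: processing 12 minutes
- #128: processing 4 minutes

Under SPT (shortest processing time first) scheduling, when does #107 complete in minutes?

SPT (increasing processing time): #114 #128 #107 #100 #121.
#114: 0→2
#128: 2→6
#107: 6→11

11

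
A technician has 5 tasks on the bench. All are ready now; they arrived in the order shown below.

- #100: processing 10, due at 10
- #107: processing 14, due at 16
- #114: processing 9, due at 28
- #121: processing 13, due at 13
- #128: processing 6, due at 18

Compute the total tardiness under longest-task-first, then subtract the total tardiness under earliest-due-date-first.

13

LPT (decreasing processing time): #107 #121 #100 #114 #128.
#107: 0→14, due 16, tardiness 0
#121: 14→27, due 13, tardiness 14
#100: 27→37, due 10, tardiness 27
#114: 37→46, due 28, tardiness 18
#128: 46→52, due 18, tardiness 34
Sum = 0+14+27+18+34 = 93.
EDD (increasing due date): #100 #121 #107 #128 #114.
#100: 0→10, due 10, tardiness 0
#121: 10→23, due 13, tardiness 10
#107: 23→37, due 16, tardiness 21
#128: 37→43, due 18, tardiness 25
#114: 43→52, due 28, tardiness 24
Sum = 0+10+21+25+24 = 80.
Difference = 93 − 80 = 13.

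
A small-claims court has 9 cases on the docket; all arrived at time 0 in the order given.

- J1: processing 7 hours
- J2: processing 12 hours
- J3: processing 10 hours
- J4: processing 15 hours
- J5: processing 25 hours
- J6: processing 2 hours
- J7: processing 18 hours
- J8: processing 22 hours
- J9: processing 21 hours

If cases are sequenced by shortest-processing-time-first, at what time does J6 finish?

2

SPT (increasing processing time): J6 J1 J3 J2 J4 J7 J9 J8 J5.
J6: 0→2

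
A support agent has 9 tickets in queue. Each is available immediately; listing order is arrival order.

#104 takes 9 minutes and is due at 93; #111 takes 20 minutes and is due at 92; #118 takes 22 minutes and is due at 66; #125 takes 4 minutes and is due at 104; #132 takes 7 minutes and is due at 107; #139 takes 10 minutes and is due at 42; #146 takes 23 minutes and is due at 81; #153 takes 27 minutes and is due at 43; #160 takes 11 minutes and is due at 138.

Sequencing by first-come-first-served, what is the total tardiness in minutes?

123

FIFO (arrival order): #104 #111 #118 #125 #132 #139 #146 #153 #160.
#104: 0→9, due 93, tardiness 0
#111: 9→29, due 92, tardiness 0
#118: 29→51, due 66, tardiness 0
#125: 51→55, due 104, tardiness 0
#132: 55→62, due 107, tardiness 0
#139: 62→72, due 42, tardiness 30
#146: 72→95, due 81, tardiness 14
#153: 95→122, due 43, tardiness 79
#160: 122→133, due 138, tardiness 0
Sum = 0+0+0+0+0+30+14+79+0 = 123.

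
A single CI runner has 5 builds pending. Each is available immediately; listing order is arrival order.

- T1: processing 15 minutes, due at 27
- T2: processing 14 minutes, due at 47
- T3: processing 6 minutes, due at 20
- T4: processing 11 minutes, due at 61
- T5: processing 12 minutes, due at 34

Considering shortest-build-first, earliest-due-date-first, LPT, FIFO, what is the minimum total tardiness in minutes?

SPT (increasing processing time): T3 T4 T5 T2 T1.
T3: 0→6, due 20, tardiness 0
T4: 6→17, due 61, tardiness 0
T5: 17→29, due 34, tardiness 0
T2: 29→43, due 47, tardiness 0
T1: 43→58, due 27, tardiness 31
Sum = 0+0+0+0+31 = 31.
EDD (increasing due date): T3 T1 T5 T2 T4.
T3: 0→6, due 20, tardiness 0
T1: 6→21, due 27, tardiness 0
T5: 21→33, due 34, tardiness 0
T2: 33→47, due 47, tardiness 0
T4: 47→58, due 61, tardiness 0
Sum = 0+0+0+0+0 = 0.
LPT (decreasing processing time): T1 T2 T5 T4 T3.
T1: 0→15, due 27, tardiness 0
T2: 15→29, due 47, tardiness 0
T5: 29→41, due 34, tardiness 7
T4: 41→52, due 61, tardiness 0
T3: 52→58, due 20, tardiness 38
Sum = 0+0+7+0+38 = 45.
FIFO (arrival order): T1 T2 T3 T4 T5.
T1: 0→15, due 27, tardiness 0
T2: 15→29, due 47, tardiness 0
T3: 29→35, due 20, tardiness 15
T4: 35→46, due 61, tardiness 0
T5: 46→58, due 34, tardiness 24
Sum = 0+0+15+0+24 = 39.
SPT 31, EDD 0, LPT 45, FIFO 39 → minimum 0.

0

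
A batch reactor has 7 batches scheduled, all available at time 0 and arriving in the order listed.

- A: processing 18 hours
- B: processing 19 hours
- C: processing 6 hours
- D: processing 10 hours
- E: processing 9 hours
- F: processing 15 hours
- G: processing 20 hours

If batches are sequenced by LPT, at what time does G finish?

LPT (decreasing processing time): G B A F D E C.
G: 0→20

20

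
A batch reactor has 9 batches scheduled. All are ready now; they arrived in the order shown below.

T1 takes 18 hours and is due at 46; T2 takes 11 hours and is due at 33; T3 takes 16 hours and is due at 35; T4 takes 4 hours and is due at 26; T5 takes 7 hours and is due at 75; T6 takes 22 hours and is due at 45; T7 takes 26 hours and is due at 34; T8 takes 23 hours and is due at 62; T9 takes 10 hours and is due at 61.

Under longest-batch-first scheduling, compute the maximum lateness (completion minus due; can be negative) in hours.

111

LPT (decreasing processing time): T7 T8 T6 T1 T3 T2 T9 T5 T4.
T7: 0→26, due 34, lateness -8
T8: 26→49, due 62, lateness -13
T6: 49→71, due 45, lateness 26
T1: 71→89, due 46, lateness 43
T3: 89→105, due 35, lateness 70
T2: 105→116, due 33, lateness 83
T9: 116→126, due 61, lateness 65
T5: 126→133, due 75, lateness 58
T4: 133→137, due 26, lateness 111
Maximum = 111.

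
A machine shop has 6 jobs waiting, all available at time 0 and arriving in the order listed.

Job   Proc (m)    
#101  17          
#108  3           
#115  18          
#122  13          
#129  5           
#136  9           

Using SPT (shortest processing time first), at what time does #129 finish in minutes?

SPT (increasing processing time): #108 #129 #136 #122 #101 #115.
#108: 0→3
#129: 3→8

8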